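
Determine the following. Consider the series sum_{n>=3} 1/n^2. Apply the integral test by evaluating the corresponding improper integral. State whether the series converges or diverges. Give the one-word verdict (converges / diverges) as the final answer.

Let f(x) = x^(-2). Then f is positive, continuous, and decreasing on [3, infinity), so the integral test applies.
Compute the improper integral int_{3}^infinity f(x) dx:
  antiderivative F(x) = -1/x.
  As x -> infinity, F(x) -> 0 (since p = 2 > 1).
  So int = F(infinity) - F(3) = 0 - (-1/3) = 1/3.
  Finite, so by the integral test, the series converges.

converges


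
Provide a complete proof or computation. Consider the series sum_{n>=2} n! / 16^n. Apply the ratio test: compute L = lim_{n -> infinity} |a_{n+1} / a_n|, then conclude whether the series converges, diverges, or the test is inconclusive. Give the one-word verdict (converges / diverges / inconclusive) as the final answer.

Let a_n denote the general term. Form the ratio a_{n+1}/a_n and simplify:
a_{n+1}/a_n = n/16 + 1/16
Take the limit as n -> infinity: L = infinity.
Since L = infinity > 1 (or L = infinity), the ratio test implies the series diverges.

diverges


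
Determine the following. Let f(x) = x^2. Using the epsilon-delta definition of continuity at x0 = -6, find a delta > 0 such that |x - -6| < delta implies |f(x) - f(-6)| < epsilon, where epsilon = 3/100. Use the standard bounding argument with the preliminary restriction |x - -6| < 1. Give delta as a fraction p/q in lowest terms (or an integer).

Factor: |x^2 - (-6)^2| = |x - -6| * |x + -6|.
Impose |x - -6| < 1 first. Then |x + -6| = |(x - -6) + 2*(-6)| <= |x - -6| + 2*|-6| < 1 + 12 = 13.
So |x^2 - (-6)^2| < delta * 13.
We need delta * 13 <= 3/100, i.e. delta <= 3/100/13 = 3/1300.
Since 3/1300 < 1, this is tighter than 1; take delta = 3/1300.
So delta = 3/1300 works.

3/1300


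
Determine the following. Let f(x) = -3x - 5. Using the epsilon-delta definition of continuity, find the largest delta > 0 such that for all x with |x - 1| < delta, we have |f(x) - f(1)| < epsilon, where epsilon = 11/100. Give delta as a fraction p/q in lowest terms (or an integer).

We compute f(1) = -3*(1) - 5 = -8.
|f(x) - f(1)| = |-3x - 5 - (-8)| = |-3(x - 1)| = 3|x - 1|.
We need 3|x - 1| < 11/100, i.e. |x - 1| < 11/100 / 3 = 11/300.
So any delta <= 11/300 works. Conversely, if delta > 11/300, then x = 1 + 11/300 satisfies |x - 1| = 11/300 < delta but |f(x) - f(1)| = 3 * 11/300 = 11/100, which is not < 11/100; so no larger delta works.
Hence the largest such delta is 11/300.

11/300


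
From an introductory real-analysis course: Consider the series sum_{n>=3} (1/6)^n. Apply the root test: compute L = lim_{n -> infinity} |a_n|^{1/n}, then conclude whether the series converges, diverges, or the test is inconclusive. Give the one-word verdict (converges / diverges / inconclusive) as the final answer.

Let a_n denote the general term. Form |a_n|^(1/n) and simplify:
|a_n|^(1/n) = 1/6
Take the limit as n -> infinity: L = 1/6.
Since L = 1/6 < 1, the root test implies convergence.

converges


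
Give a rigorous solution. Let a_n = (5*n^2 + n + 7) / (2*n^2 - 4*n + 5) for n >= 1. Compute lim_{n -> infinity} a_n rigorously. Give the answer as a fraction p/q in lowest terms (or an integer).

Divide numerator and denominator by n^2, the highest power:
numerator / n^2 = 5 + 1/n + 7/n^2
denominator / n^2 = 2 - 4/n + 5/n^2
As n -> infinity, all terms of the form c/n^k (k >= 1) tend to 0.
So numerator / n^2 -> 5 and denominator / n^2 -> 2.
Therefore lim a_n = 5/2.

5/2


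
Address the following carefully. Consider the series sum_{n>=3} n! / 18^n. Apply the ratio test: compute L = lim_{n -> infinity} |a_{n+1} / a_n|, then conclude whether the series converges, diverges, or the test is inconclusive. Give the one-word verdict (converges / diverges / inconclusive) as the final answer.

Let a_n denote the general term. Form the ratio a_{n+1}/a_n and simplify:
a_{n+1}/a_n = n/18 + 1/18
Take the limit as n -> infinity: L = infinity.
Since L = infinity > 1 (or L = infinity), the ratio test implies the series diverges.

diverges


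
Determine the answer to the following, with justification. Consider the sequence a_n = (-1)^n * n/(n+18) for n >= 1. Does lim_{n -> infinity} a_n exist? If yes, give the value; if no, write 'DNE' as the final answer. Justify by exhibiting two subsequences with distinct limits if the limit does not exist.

Examine the behaviour of a_n along subsequences.
a_{2k} = 2k/(2k+18) -> 1. a_{2k+1} = -(2k+1)/(2k+19) -> -1.
Since these two subsequential limits are 1 and -1, distinct, the full sequence cannot converge (a convergent sequence has all subsequences tending to the same limit). So lim a_n does not exist.

DNE


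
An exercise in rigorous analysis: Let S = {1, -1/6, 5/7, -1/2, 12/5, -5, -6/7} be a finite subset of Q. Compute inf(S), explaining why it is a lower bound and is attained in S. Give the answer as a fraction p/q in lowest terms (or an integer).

S is finite, so inf(S) = min(S).
Sorted increasing:
-5, -6/7, -1/2, -1/6, 5/7, 1, 12/5
The extremum is -5.
For every x in S, x >= -5. And -5 is in S, so it is attained.
Therefore inf(S) = -5.

-5


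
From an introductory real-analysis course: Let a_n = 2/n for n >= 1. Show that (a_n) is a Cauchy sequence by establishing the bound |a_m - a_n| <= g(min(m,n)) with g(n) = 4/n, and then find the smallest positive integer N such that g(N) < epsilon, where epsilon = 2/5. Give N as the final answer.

For any m, n >= 1, by the triangle inequality:
|a_m - a_n| = |2/m - 2/n| <= 2*1/m + 2*1/n <= 4/min(m,n).
So g(n) = 4/n bounds the Cauchy difference. Since g(n) -> 0, (a_n) is Cauchy.
Now solve g(N) < 2/5: 4/N < 2/5 <=> N > 4 / (2/5) = 10.
The smallest integer strictly greater than 10 is N = 11.
Check: g(11) = 4/11 = 4/11 < 2/5; g(10) = 2/5 >= 2/5. So N = 11.

11


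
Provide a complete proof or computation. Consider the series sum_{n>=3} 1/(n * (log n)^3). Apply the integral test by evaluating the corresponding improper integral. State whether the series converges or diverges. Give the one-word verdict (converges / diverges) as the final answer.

Let f(x) = 1/(x*log(x)^3). Then f is positive, continuous, and decreasing on [3, infinity), so the integral test applies.
Compute the improper integral int_{3}^infinity f(x) dx:
  antiderivative F(x) = -1/(2*log(x)^2).
  F(x) -> 0 as x -> infinity.  int = 0 - F(3) = 1/(2*log(3)^2) < infinity. By the integral test, the series converges.

converges


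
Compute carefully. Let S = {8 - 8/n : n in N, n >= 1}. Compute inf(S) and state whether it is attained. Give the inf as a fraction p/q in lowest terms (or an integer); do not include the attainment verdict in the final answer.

Analysis:
- Values: 0, 4, 16/3, 6, ... strictly increasing.
- Minimum is 0 (n=1); inf = 0 (attained).
- 8 - 8/n -> 8 from below; sup = 8, not attained.
Conclusion: inf(S) = 0, attained in S.

0


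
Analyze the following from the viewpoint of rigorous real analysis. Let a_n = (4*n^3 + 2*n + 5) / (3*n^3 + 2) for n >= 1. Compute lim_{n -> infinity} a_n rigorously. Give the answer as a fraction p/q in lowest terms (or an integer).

Divide numerator and denominator by n^3, the highest power:
numerator / n^3 = 4 + 2/n^2 + 5/n^3
denominator / n^3 = 3 + 2/n^3
As n -> infinity, all terms of the form c/n^k (k >= 1) tend to 0.
So numerator / n^3 -> 4 and denominator / n^3 -> 3.
Therefore lim a_n = 4/3.

4/3


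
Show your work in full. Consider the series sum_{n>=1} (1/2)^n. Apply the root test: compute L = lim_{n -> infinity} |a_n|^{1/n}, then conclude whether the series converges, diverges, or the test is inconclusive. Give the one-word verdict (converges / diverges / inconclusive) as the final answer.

Let a_n denote the general term. Form |a_n|^(1/n) and simplify:
|a_n|^(1/n) = 1/2
Take the limit as n -> infinity: L = 1/2.
Since L = 1/2 < 1, the root test implies convergence.

converges


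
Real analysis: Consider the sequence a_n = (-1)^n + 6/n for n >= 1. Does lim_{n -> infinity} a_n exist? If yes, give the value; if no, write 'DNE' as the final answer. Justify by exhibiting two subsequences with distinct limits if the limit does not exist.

Examine the behaviour of a_n along subsequences.
a_{2k} = 1 + 6/(2k) -> 1. a_{2k+1} = -1 + 6/(2k+1) -> -1.
Since these two subsequential limits are 1 and -1, distinct, the full sequence cannot converge (a convergent sequence has all subsequences tending to the same limit). So lim a_n does not exist.

DNE


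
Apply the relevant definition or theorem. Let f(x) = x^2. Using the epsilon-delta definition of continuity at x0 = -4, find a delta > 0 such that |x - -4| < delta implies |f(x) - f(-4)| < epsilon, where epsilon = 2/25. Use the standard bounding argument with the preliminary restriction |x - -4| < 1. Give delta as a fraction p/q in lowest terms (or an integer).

Factor: |x^2 - (-4)^2| = |x - -4| * |x + -4|.
Impose |x - -4| < 1 first. Then |x + -4| = |(x - -4) + 2*(-4)| <= |x - -4| + 2*|-4| < 1 + 8 = 9.
So |x^2 - (-4)^2| < delta * 9.
We need delta * 9 <= 2/25, i.e. delta <= 2/25/9 = 2/225.
Since 2/225 < 1, this is tighter than 1; take delta = 2/225.
So delta = 2/225 works.

2/225


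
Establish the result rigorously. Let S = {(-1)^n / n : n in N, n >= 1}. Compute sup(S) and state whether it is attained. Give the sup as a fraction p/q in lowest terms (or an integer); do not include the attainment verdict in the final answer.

Analysis:
- Values: -1, 1/2, -1/3, 1/4, -1/5, ...
- Positive terms (even n): 1/(2+0), 1/(4+0), ... decreasing -> max = 1/2 (n=2).
- Negative terms (odd n): -1/(1+0), -1/(3+0), ... increasing -> min = -1 (n=1).
- So sup = 1/2 (attained at n=2); inf = -1 (attained at n=1).
Conclusion: sup(S) = 1/2, attained in S.

1/2


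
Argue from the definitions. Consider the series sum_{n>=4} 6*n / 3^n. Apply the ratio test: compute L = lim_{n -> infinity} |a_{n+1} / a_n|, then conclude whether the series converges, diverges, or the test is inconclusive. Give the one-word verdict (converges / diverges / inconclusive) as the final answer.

Let a_n denote the general term. Form the ratio a_{n+1}/a_n and simplify:
a_{n+1}/a_n = (n + 1)/(3*n)
Take the limit as n -> infinity: L = 1/3.
Since L = 1/3 < 1, the ratio test implies the series converges.

converges


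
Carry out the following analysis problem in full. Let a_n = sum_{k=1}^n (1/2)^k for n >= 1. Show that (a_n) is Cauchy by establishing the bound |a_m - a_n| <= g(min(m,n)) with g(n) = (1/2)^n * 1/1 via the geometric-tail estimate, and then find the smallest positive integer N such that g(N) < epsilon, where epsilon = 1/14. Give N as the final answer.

For m > n >= 1: |a_m - a_n| = sum_{k=n+1}^m (1/2)^k < sum_{k=n+1}^infinity (1/2)^k = (1/2)^(n+1) / (1 - 1/2) = (1/2)^n * (1/2) * (2/1) = (1/2)^n * 1/1.
So g(n) = (1/2)^n / 1. Since g(n) -> 0, (a_n) is Cauchy.
Now solve g(N) < 1/14: (1/2)^N / 1 < 1/14 <=> 2^N > 1 / (1 * 1/14) = 14.
Check powers of 2: 2^3 = 8 <= 14, 2^4 = 16 > 14.
So the smallest such N is 4. Check: g(4) = 1/(1 * 16) = 1/16 < 1/14.

4


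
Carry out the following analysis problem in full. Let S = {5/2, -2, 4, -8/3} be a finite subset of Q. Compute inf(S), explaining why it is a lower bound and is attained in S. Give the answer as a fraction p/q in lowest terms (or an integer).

S is finite, so inf(S) = min(S).
Sorted increasing:
-8/3, -2, 5/2, 4
The extremum is -8/3.
For every x in S, x >= -8/3. And -8/3 is in S, so it is attained.
Therefore inf(S) = -8/3.

-8/3


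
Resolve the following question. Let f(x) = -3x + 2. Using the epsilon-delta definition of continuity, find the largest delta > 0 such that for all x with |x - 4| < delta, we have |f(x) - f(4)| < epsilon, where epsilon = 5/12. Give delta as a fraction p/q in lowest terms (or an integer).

We compute f(4) = -3*(4) + 2 = -10.
|f(x) - f(4)| = |-3x + 2 - (-10)| = |-3(x - 4)| = 3|x - 4|.
We need 3|x - 4| < 5/12, i.e. |x - 4| < 5/12 / 3 = 5/36.
So any delta <= 5/36 works. Conversely, if delta > 5/36, then x = 4 + 5/36 satisfies |x - 4| = 5/36 < delta but |f(x) - f(4)| = 3 * 5/36 = 5/12, which is not < 5/12; so no larger delta works.
Hence the largest such delta is 5/36.

5/36


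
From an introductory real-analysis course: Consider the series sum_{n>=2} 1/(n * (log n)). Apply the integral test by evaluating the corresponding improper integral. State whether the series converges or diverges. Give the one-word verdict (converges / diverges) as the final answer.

Let f(x) = 1/(x*log(x)). Then f is positive, continuous, and decreasing on [2, infinity), so the integral test applies.
Compute the improper integral int_{2}^infinity f(x) dx:
  antiderivative F(x) = log(log(x)).
  F(x) = log(log(x)) -> infinity as x -> infinity. The integral diverges, so by the integral test, the series diverges.

diverges


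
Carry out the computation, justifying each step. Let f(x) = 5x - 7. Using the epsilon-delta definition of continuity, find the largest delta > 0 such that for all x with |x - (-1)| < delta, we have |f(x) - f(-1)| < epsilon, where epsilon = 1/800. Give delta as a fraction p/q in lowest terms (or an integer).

We compute f(-1) = 5*(-1) - 7 = -12.
|f(x) - f(-1)| = |5x - 7 - (-12)| = |5(x - (-1))| = 5|x - (-1)|.
We need 5|x - (-1)| < 1/800, i.e. |x - (-1)| < 1/800 / 5 = 1/4000.
So any delta <= 1/4000 works. Conversely, if delta > 1/4000, then x = -1 + 1/4000 satisfies |x - (-1)| = 1/4000 < delta but |f(x) - f(-1)| = 5 * 1/4000 = 1/800, which is not < 1/800; so no larger delta works.
Hence the largest such delta is 1/4000.

1/4000


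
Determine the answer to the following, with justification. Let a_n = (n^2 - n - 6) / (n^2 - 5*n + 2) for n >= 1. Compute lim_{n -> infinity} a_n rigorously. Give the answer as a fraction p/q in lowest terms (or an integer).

Divide numerator and denominator by n^2, the highest power:
numerator / n^2 = 1 - 1/n - 6/n^2
denominator / n^2 = 1 - 5/n + 2/n^2
As n -> infinity, all terms of the form c/n^k (k >= 1) tend to 0.
So numerator / n^2 -> 1 and denominator / n^2 -> 1.
Therefore lim a_n = 1.

1


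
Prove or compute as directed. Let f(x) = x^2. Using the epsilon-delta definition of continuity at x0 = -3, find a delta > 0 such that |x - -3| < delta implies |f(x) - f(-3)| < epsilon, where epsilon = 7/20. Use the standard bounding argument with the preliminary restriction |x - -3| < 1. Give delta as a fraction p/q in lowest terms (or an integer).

Factor: |x^2 - (-3)^2| = |x - -3| * |x + -3|.
Impose |x - -3| < 1 first. Then |x + -3| = |(x - -3) + 2*(-3)| <= |x - -3| + 2*|-3| < 1 + 6 = 7.
So |x^2 - (-3)^2| < delta * 7.
We need delta * 7 <= 7/20, i.e. delta <= 7/20/7 = 1/20.
Since 1/20 < 1, this is tighter than 1; take delta = 1/20.
So delta = 1/20 works.

1/20


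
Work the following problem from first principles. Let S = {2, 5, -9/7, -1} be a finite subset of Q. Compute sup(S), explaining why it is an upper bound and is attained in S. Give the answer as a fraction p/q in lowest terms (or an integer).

S is finite, so sup(S) = max(S).
Sorted decreasing:
5, 2, -1, -9/7
The extremum is 5.
For every x in S, x <= 5. And 5 is in S, so it is attained.
Therefore sup(S) = 5.

5


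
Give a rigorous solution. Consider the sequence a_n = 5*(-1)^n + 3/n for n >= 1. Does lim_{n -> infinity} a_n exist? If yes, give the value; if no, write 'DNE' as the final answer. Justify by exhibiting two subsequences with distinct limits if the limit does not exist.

Examine the behaviour of a_n along subsequences.
a_{2k} = 5 + 3/(2k) -> 5. a_{2k+1} = -5 + 3/(2k+1) -> -5.
Since these two subsequential limits are 5 and -5, distinct, the full sequence cannot converge (a convergent sequence has all subsequences tending to the same limit). So lim a_n does not exist.

DNE


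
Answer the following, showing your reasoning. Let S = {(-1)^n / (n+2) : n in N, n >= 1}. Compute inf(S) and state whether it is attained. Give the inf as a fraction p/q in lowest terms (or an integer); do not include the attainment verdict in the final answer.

Analysis:
- Values: -1/3, 1/4, -1/5, 1/6, -1/7, ...
- Positive terms (even n): 1/(2+2), 1/(4+2), ... decreasing -> max = 1/4 (n=2).
- Negative terms (odd n): -1/(1+2), -1/(3+2), ... increasing -> min = -1/3 (n=1).
- So sup = 1/4 (attained at n=2); inf = -1/3 (attained at n=1).
Conclusion: inf(S) = -1/3, attained in S.

-1/3


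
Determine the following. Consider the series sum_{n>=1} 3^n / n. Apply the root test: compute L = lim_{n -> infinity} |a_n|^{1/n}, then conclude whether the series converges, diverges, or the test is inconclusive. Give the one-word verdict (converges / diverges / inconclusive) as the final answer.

Let a_n denote the general term. Form |a_n|^(1/n) and simplify:
|a_n|^(1/n) = 3/n^(1/n)
Take the limit as n -> infinity: L = 3.
Since L = 3 > 1, the root test implies divergence.

diverges


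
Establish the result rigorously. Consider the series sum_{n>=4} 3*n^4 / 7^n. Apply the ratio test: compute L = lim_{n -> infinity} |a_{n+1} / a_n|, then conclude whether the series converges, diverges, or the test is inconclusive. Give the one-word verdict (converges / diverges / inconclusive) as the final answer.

Let a_n denote the general term. Form the ratio a_{n+1}/a_n and simplify:
a_{n+1}/a_n = (n + 1)^4/(7*n^4)
Take the limit as n -> infinity: L = 1/7.
Since L = 1/7 < 1, the ratio test implies the series converges.

converges


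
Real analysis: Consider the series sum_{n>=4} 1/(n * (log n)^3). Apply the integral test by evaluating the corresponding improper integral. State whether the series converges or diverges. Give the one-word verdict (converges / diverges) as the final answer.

Let f(x) = 1/(x*log(x)^3). Then f is positive, continuous, and decreasing on [4, infinity), so the integral test applies.
Compute the improper integral int_{4}^infinity f(x) dx:
  antiderivative F(x) = -1/(2*log(x)^2).
  F(x) -> 0 as x -> infinity.  int = 0 - F(4) = 1/(2*log(4)^2) < infinity. By the integral test, the series converges.

converges


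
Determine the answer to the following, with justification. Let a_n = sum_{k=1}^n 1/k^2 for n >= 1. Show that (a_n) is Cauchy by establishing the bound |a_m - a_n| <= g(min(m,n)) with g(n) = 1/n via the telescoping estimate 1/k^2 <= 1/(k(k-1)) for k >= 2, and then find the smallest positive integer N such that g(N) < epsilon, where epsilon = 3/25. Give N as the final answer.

For m > n >= 1: |a_m - a_n| = sum_{k=n+1}^m 1/k^2.
Use 1/k^2 <= 1/(k(k-1)) = 1/(k-1) - 1/k for k >= 2:
sum_{k=n+1}^m 1/k^2 <= sum_{k=n+1}^m (1/(k-1) - 1/k) = 1/n - 1/m <= 1/n.
By symmetry the same bound holds with n,m swapped, so |a_m - a_n| <= 1/min(m,n) = g(min(m,n)). Since g(n) -> 0, (a_n) is Cauchy.
Now solve g(N) < 3/25: 1/N < 3/25 <=> N > 1/(3/25) = 25/3.
The smallest integer strictly greater than 25/3 is N = 9.
Check: g(9) = 1/9 < 3/25; g(8) = 1/8 >= 3/25. So N = 9.

9


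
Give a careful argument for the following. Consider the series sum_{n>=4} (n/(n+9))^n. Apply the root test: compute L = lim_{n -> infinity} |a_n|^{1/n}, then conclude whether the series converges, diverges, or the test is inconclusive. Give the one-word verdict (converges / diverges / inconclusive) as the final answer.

Let a_n denote the general term. Form |a_n|^(1/n) and simplify:
|a_n|^(1/n) = n/(n + 9)
Take the limit as n -> infinity: L = 1.
Since L = 1, the root test is inconclusive. (In fact a_n = (n/(n+9))^n -> e^(-9) != 0, so the nth-term test shows divergence; but the root test itself gives no conclusion.)

inconclusive


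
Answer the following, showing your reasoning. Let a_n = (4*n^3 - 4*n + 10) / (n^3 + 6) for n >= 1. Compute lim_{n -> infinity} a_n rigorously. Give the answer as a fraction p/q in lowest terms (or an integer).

Divide numerator and denominator by n^3, the highest power:
numerator / n^3 = 4 - 4/n^2 + 10/n^3
denominator / n^3 = 1 + 6/n^3
As n -> infinity, all terms of the form c/n^k (k >= 1) tend to 0.
So numerator / n^3 -> 4 and denominator / n^3 -> 1.
Therefore lim a_n = 4.

4


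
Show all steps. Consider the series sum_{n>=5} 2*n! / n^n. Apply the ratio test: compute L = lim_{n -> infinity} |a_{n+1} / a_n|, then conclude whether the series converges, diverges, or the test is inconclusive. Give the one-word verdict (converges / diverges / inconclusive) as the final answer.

Let a_n denote the general term. Form the ratio a_{n+1}/a_n and simplify:
a_{n+1}/a_n = (n/(n + 1))^n
Take the limit as n -> infinity: L = exp(-1).
Since L = exp(-1) < 1, the ratio test implies the series converges.

converges


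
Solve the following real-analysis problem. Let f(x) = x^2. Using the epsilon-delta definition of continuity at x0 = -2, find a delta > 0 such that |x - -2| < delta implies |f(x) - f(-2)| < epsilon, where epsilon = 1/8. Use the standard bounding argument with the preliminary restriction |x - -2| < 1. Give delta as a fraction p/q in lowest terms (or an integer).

Factor: |x^2 - (-2)^2| = |x - -2| * |x + -2|.
Impose |x - -2| < 1 first. Then |x + -2| = |(x - -2) + 2*(-2)| <= |x - -2| + 2*|-2| < 1 + 4 = 5.
So |x^2 - (-2)^2| < delta * 5.
We need delta * 5 <= 1/8, i.e. delta <= 1/8/5 = 1/40.
Since 1/40 < 1, this is tighter than 1; take delta = 1/40.
So delta = 1/40 works.

1/40


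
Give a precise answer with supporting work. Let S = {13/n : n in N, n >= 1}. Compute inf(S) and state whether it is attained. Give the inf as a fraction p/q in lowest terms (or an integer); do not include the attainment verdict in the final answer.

Analysis:
- Values: 13, 13/2, 13/3, 13/4, ... strictly decreasing.
- The maximum is 13 (n=1); sup = 13 (attained).
- The set is bounded below by 0; 13/n -> 0 so 0 is the greatest lower bound.
- 0 is not in the set, so inf = 0 is not attained.
Conclusion: inf(S) = 0, not attained in S.

0


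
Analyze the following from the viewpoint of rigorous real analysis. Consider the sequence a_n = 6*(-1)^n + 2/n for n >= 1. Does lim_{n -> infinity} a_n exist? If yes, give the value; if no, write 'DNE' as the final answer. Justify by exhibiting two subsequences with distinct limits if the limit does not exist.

Examine the behaviour of a_n along subsequences.
a_{2k} = 6 + 2/(2k) -> 6. a_{2k+1} = -6 + 2/(2k+1) -> -6.
Since these two subsequential limits are 6 and -6, distinct, the full sequence cannot converge (a convergent sequence has all subsequences tending to the same limit). So lim a_n does not exist.

DNE


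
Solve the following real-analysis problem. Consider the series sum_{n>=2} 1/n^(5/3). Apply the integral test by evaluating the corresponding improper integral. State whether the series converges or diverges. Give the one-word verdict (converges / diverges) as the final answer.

Let f(x) = x^(-5/3). Then f is positive, continuous, and decreasing on [2, infinity), so the integral test applies.
Compute the improper integral int_{2}^infinity f(x) dx:
  antiderivative F(x) = -3/(2*x^(2/3)).
  As x -> infinity, F(x) -> 0 (since p = 5/3 > 1).
  So int = F(infinity) - F(2) = 0 - (-3*2^(1/3)/4) = 3*2^(1/3)/4.
  Finite, so by the integral test, the series converges.

converges


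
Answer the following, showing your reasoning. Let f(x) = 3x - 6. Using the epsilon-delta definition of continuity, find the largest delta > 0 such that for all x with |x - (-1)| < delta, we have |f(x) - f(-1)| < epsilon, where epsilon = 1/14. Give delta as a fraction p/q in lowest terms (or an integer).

We compute f(-1) = 3*(-1) - 6 = -9.
|f(x) - f(-1)| = |3x - 6 - (-9)| = |3(x - (-1))| = 3|x - (-1)|.
We need 3|x - (-1)| < 1/14, i.e. |x - (-1)| < 1/14 / 3 = 1/42.
So any delta <= 1/42 works. Conversely, if delta > 1/42, then x = -1 + 1/42 satisfies |x - (-1)| = 1/42 < delta but |f(x) - f(-1)| = 3 * 1/42 = 1/14, which is not < 1/14; so no larger delta works.
Hence the largest such delta is 1/42.

1/42


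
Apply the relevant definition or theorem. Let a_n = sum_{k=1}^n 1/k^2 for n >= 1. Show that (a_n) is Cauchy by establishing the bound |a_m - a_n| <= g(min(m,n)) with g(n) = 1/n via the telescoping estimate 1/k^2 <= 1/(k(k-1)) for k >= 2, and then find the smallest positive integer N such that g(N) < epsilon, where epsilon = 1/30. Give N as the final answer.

For m > n >= 1: |a_m - a_n| = sum_{k=n+1}^m 1/k^2.
Use 1/k^2 <= 1/(k(k-1)) = 1/(k-1) - 1/k for k >= 2:
sum_{k=n+1}^m 1/k^2 <= sum_{k=n+1}^m (1/(k-1) - 1/k) = 1/n - 1/m <= 1/n.
By symmetry the same bound holds with n,m swapped, so |a_m - a_n| <= 1/min(m,n) = g(min(m,n)). Since g(n) -> 0, (a_n) is Cauchy.
Now solve g(N) < 1/30: 1/N < 1/30 <=> N > 1/(1/30) = 30.
The smallest integer strictly greater than 30 is N = 31.
Check: g(31) = 1/31 < 1/30; g(30) = 1/30 >= 1/30. So N = 31.

31


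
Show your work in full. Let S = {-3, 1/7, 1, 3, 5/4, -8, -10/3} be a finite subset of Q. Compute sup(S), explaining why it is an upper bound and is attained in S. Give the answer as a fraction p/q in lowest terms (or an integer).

S is finite, so sup(S) = max(S).
Sorted decreasing:
3, 5/4, 1, 1/7, -3, -10/3, -8
The extremum is 3.
For every x in S, x <= 3. And 3 is in S, so it is attained.
Therefore sup(S) = 3.

3


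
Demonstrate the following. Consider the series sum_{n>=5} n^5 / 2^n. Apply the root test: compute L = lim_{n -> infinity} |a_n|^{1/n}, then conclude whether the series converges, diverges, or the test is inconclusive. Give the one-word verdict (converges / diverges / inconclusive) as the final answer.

Let a_n denote the general term. Form |a_n|^(1/n) and simplify:
|a_n|^(1/n) = n^(5/n)/2
Take the limit as n -> infinity: L = 1/2.
Since L = 1/2 < 1, the root test implies convergence.

converges


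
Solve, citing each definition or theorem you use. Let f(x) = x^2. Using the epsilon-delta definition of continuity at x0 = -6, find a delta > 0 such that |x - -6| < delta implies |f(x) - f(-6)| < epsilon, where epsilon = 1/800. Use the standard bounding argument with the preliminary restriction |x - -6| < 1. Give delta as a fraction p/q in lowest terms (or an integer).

Factor: |x^2 - (-6)^2| = |x - -6| * |x + -6|.
Impose |x - -6| < 1 first. Then |x + -6| = |(x - -6) + 2*(-6)| <= |x - -6| + 2*|-6| < 1 + 12 = 13.
So |x^2 - (-6)^2| < delta * 13.
We need delta * 13 <= 1/800, i.e. delta <= 1/800/13 = 1/10400.
Since 1/10400 < 1, this is tighter than 1; take delta = 1/10400.
So delta = 1/10400 works.

1/10400


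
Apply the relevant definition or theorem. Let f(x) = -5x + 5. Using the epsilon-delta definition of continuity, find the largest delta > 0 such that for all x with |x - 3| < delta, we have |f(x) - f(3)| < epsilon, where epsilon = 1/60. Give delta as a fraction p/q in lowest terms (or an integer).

We compute f(3) = -5*(3) + 5 = -10.
|f(x) - f(3)| = |-5x + 5 - (-10)| = |-5(x - 3)| = 5|x - 3|.
We need 5|x - 3| < 1/60, i.e. |x - 3| < 1/60 / 5 = 1/300.
So any delta <= 1/300 works. Conversely, if delta > 1/300, then x = 3 + 1/300 satisfies |x - 3| = 1/300 < delta but |f(x) - f(3)| = 5 * 1/300 = 1/60, which is not < 1/60; so no larger delta works.
Hence the largest such delta is 1/300.

1/300


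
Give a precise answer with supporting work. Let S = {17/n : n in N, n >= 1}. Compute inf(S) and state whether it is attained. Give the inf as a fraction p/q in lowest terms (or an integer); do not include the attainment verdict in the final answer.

Analysis:
- Values: 17, 17/2, 17/3, 17/4, ... strictly decreasing.
- The maximum is 17 (n=1); sup = 17 (attained).
- The set is bounded below by 0; 17/n -> 0 so 0 is the greatest lower bound.
- 0 is not in the set, so inf = 0 is not attained.
Conclusion: inf(S) = 0, not attained in S.

0


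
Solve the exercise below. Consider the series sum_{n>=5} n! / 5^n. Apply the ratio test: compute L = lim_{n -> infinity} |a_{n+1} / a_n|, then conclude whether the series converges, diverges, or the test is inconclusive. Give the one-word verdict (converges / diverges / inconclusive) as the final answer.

Let a_n denote the general term. Form the ratio a_{n+1}/a_n and simplify:
a_{n+1}/a_n = n/5 + 1/5
Take the limit as n -> infinity: L = infinity.
Since L = infinity > 1 (or L = infinity), the ratio test implies the series diverges.

diverges


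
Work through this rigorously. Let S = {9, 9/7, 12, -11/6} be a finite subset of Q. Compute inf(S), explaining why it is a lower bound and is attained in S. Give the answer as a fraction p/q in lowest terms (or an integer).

S is finite, so inf(S) = min(S).
Sorted increasing:
-11/6, 9/7, 9, 12
The extremum is -11/6.
For every x in S, x >= -11/6. And -11/6 is in S, so it is attained.
Therefore inf(S) = -11/6.

-11/6


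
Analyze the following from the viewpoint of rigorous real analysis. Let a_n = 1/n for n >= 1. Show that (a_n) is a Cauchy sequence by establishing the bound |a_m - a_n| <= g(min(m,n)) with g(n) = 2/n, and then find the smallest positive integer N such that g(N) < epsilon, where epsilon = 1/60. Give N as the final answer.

For any m, n >= 1, by the triangle inequality:
|a_m - a_n| = |1/m - 1/n| <= 1/m + 1/n <= 2/min(m,n).
So g(n) = 2/n bounds the Cauchy difference. Since g(n) -> 0, (a_n) is Cauchy.
Now solve g(N) < 1/60: 2/N < 1/60 <=> N > 2 / (1/60) = 120.
The smallest integer strictly greater than 120 is N = 121.
Check: g(121) = 2/121 = 2/121 < 1/60; g(120) = 1/60 >= 1/60. So N = 121.

121


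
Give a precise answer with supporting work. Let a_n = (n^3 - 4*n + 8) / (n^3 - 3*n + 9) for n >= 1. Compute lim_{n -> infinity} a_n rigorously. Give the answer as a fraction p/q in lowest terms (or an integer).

Divide numerator and denominator by n^3, the highest power:
numerator / n^3 = 1 - 4/n^2 + 8/n^3
denominator / n^3 = 1 - 3/n^2 + 9/n^3
As n -> infinity, all terms of the form c/n^k (k >= 1) tend to 0.
So numerator / n^3 -> 1 and denominator / n^3 -> 1.
Therefore lim a_n = 1.

1


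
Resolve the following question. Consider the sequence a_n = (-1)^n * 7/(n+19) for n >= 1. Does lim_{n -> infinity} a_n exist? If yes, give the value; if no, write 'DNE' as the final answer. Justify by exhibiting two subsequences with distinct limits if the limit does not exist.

Examine the behaviour of a_n along subsequences.
Even-n subsequence a_{2k} = 7/(2k+19) -> 0. Odd-n subsequence a_{2k+1} = -7/(2k+20) -> 0. Both tend to 0, which suggests the limit is 0; verify directly.
|a_n - 0| = 7/(n+19) < 7/n for every n >= 1.
Given epsilon > 0, choose a positive integer N > 7/epsilon. Then for all n >= N, |a_n| < 7/n <= 7/N < epsilon.
So by the definition of the limit, lim a_n exists and equals 0.

0


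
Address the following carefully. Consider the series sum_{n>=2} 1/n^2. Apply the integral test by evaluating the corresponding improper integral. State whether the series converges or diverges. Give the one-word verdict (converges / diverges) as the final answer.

Let f(x) = x^(-2). Then f is positive, continuous, and decreasing on [2, infinity), so the integral test applies.
Compute the improper integral int_{2}^infinity f(x) dx:
  antiderivative F(x) = -1/x.
  As x -> infinity, F(x) -> 0 (since p = 2 > 1).
  So int = F(infinity) - F(2) = 0 - (-1/2) = 1/2.
  Finite, so by the integral test, the series converges.

converges


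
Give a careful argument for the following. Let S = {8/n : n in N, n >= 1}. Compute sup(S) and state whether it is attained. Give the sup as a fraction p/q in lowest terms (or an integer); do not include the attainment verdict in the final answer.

Analysis:
- Values: 8, 4, 8/3, 2, ... strictly decreasing.
- The maximum is 8 (n=1); sup = 8 (attained).
- The set is bounded below by 0; 8/n -> 0 so 0 is the greatest lower bound.
- 0 is not in the set, so inf = 0 is not attained.
Conclusion: sup(S) = 8, attained in S.

8


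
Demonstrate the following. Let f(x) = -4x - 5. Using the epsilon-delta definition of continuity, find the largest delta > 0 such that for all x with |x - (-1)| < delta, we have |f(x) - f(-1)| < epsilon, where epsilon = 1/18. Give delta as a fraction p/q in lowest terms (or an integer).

We compute f(-1) = -4*(-1) - 5 = -1.
|f(x) - f(-1)| = |-4x - 5 - (-1)| = |-4(x - (-1))| = 4|x - (-1)|.
We need 4|x - (-1)| < 1/18, i.e. |x - (-1)| < 1/18 / 4 = 1/72.
So any delta <= 1/72 works. Conversely, if delta > 1/72, then x = -1 + 1/72 satisfies |x - (-1)| = 1/72 < delta but |f(x) - f(-1)| = 4 * 1/72 = 1/18, which is not < 1/18; so no larger delta works.
Hence the largest such delta is 1/72.

1/72


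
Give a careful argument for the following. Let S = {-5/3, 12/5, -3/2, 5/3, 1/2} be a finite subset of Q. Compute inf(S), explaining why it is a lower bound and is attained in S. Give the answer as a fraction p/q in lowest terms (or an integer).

S is finite, so inf(S) = min(S).
Sorted increasing:
-5/3, -3/2, 1/2, 5/3, 12/5
The extremum is -5/3.
For every x in S, x >= -5/3. And -5/3 is in S, so it is attained.
Therefore inf(S) = -5/3.

-5/3


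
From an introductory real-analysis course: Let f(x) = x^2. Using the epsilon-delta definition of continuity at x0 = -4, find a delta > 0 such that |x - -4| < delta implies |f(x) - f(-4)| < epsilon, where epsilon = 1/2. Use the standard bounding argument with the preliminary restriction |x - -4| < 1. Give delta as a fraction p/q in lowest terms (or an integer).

Factor: |x^2 - (-4)^2| = |x - -4| * |x + -4|.
Impose |x - -4| < 1 first. Then |x + -4| = |(x - -4) + 2*(-4)| <= |x - -4| + 2*|-4| < 1 + 8 = 9.
So |x^2 - (-4)^2| < delta * 9.
We need delta * 9 <= 1/2, i.e. delta <= 1/2/9 = 1/18.
Since 1/18 < 1, this is tighter than 1; take delta = 1/18.
So delta = 1/18 works.

1/18


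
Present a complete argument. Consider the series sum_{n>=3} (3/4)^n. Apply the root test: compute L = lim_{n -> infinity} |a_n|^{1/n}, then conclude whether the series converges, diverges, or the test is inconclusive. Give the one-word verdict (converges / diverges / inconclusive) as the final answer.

Let a_n denote the general term. Form |a_n|^(1/n) and simplify:
|a_n|^(1/n) = 3/4
Take the limit as n -> infinity: L = 3/4.
Since L = 3/4 < 1, the root test implies convergence.

converges


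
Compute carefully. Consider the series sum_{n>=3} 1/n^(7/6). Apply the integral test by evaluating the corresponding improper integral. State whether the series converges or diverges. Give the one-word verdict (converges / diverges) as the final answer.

Let f(x) = x^(-7/6). Then f is positive, continuous, and decreasing on [3, infinity), so the integral test applies.
Compute the improper integral int_{3}^infinity f(x) dx:
  antiderivative F(x) = -6/x^(1/6).
  As x -> infinity, F(x) -> 0 (since p = 7/6 > 1).
  So int = F(infinity) - F(3) = 0 - (-2*3^(5/6)) = 2*3^(5/6).
  Finite, so by the integral test, the series converges.

converges


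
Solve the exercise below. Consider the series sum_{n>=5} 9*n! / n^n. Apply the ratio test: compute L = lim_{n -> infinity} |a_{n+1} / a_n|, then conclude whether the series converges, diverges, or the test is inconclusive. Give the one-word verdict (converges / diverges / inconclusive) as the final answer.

Let a_n denote the general term. Form the ratio a_{n+1}/a_n and simplify:
a_{n+1}/a_n = (n/(n + 1))^n
Take the limit as n -> infinity: L = exp(-1).
Since L = exp(-1) < 1, the ratio test implies the series converges.

converges


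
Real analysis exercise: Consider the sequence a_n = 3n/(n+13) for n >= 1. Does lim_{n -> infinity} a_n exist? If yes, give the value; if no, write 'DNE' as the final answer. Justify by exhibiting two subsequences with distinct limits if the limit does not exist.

Examine the behaviour of a_n along subsequences.
Even-n subsequence a_{2k} = 3(2k)/(2k+13) -> 3. Odd-n subsequence a_{2k+1} = 3(2k+1)/(2k+14) -> 3. Both tend to 3, which suggests the limit is 3; verify directly.
|a_n - 3| = |3n - 3(n+13)| / (n+13) = 39/(n+13) < 39/n for every n >= 1.
Given epsilon > 0, choose a positive integer N > 39/epsilon. Then for all n >= N, |a_n - 3| < 39/n <= 39/N < epsilon.
So by the definition of the limit, lim a_n exists and equals 3.

3


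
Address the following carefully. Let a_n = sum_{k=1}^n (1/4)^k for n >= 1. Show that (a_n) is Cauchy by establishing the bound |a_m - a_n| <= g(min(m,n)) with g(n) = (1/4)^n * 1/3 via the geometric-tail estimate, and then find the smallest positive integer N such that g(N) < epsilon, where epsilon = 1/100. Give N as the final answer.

For m > n >= 1: |a_m - a_n| = sum_{k=n+1}^m (1/4)^k < sum_{k=n+1}^infinity (1/4)^k = (1/4)^(n+1) / (1 - 1/4) = (1/4)^n * (1/4) * (4/3) = (1/4)^n * 1/3.
So g(n) = (1/4)^n / 3. Since g(n) -> 0, (a_n) is Cauchy.
Now solve g(N) < 1/100: (1/4)^N / 3 < 1/100 <=> 4^N > 1 / (3 * 1/100) = 100/3.
Check powers of 4: 4^2 = 16 <= 100/3, 4^3 = 64 > 100/3.
So the smallest such N is 3. Check: g(3) = 1/(3 * 64) = 1/192 < 1/100.

3


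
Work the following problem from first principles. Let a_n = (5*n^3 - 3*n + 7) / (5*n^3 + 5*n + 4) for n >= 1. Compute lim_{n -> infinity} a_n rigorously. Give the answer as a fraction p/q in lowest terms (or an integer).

Divide numerator and denominator by n^3, the highest power:
numerator / n^3 = 5 - 3/n^2 + 7/n^3
denominator / n^3 = 5 + 5/n^2 + 4/n^3
As n -> infinity, all terms of the form c/n^k (k >= 1) tend to 0.
So numerator / n^3 -> 5 and denominator / n^3 -> 5.
Therefore lim a_n = 1.

1


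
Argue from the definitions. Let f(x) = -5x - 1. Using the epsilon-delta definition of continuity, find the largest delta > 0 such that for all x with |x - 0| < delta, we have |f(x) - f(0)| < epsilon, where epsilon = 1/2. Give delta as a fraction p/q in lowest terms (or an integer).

We compute f(0) = -5*(0) - 1 = -1.
|f(x) - f(0)| = |-5x - 1 - (-1)| = |-5(x - 0)| = 5|x - 0|.
We need 5|x - 0| < 1/2, i.e. |x - 0| < 1/2 / 5 = 1/10.
So any delta <= 1/10 works. Conversely, if delta > 1/10, then x = 0 + 1/10 satisfies |x - 0| = 1/10 < delta but |f(x) - f(0)| = 5 * 1/10 = 1/2, which is not < 1/2; so no larger delta works.
Hence the largest such delta is 1/10.

1/10


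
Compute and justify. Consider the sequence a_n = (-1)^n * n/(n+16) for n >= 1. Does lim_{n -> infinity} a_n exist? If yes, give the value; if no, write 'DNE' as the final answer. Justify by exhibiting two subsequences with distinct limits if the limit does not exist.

Examine the behaviour of a_n along subsequences.
a_{2k} = 2k/(2k+16) -> 1. a_{2k+1} = -(2k+1)/(2k+17) -> -1.
Since these two subsequential limits are 1 and -1, distinct, the full sequence cannot converge (a convergent sequence has all subsequences tending to the same limit). So lim a_n does not exist.

DNE


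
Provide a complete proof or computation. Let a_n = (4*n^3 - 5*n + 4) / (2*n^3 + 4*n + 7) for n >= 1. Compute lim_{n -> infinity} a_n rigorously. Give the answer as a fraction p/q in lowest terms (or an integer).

Divide numerator and denominator by n^3, the highest power:
numerator / n^3 = 4 - 5/n^2 + 4/n^3
denominator / n^3 = 2 + 4/n^2 + 7/n^3
As n -> infinity, all terms of the form c/n^k (k >= 1) tend to 0.
So numerator / n^3 -> 4 and denominator / n^3 -> 2.
Therefore lim a_n = 2.

2


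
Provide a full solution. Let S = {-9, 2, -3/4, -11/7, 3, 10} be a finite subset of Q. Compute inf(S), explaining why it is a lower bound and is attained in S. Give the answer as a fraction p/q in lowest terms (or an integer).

S is finite, so inf(S) = min(S).
Sorted increasing:
-9, -11/7, -3/4, 2, 3, 10
The extremum is -9.
For every x in S, x >= -9. And -9 is in S, so it is attained.
Therefore inf(S) = -9.

-9


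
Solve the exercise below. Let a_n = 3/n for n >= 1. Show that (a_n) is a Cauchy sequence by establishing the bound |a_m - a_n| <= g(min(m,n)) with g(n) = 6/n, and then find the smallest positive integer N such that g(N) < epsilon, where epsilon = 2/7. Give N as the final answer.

For any m, n >= 1, by the triangle inequality:
|a_m - a_n| = |3/m - 3/n| <= 3*1/m + 3*1/n <= 6/min(m,n).
So g(n) = 6/n bounds the Cauchy difference. Since g(n) -> 0, (a_n) is Cauchy.
Now solve g(N) < 2/7: 6/N < 2/7 <=> N > 6 / (2/7) = 21.
The smallest integer strictly greater than 21 is N = 22.
Check: g(22) = 6/22 = 3/11 < 2/7; g(21) = 2/7 >= 2/7. So N = 22.

22


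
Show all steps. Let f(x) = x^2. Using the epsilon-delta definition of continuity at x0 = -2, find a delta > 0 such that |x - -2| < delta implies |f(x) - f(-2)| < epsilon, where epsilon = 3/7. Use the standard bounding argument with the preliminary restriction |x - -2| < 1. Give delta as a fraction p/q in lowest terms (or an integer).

Factor: |x^2 - (-2)^2| = |x - -2| * |x + -2|.
Impose |x - -2| < 1 first. Then |x + -2| = |(x - -2) + 2*(-2)| <= |x - -2| + 2*|-2| < 1 + 4 = 5.
So |x^2 - (-2)^2| < delta * 5.
We need delta * 5 <= 3/7, i.e. delta <= 3/7/5 = 3/35.
Since 3/35 < 1, this is tighter than 1; take delta = 3/35.
So delta = 3/35 works.

3/35
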